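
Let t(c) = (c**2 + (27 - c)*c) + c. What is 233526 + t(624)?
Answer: 250998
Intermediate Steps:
t(c) = c + c**2 + c*(27 - c) (t(c) = (c**2 + c*(27 - c)) + c = c + c**2 + c*(27 - c))
233526 + t(624) = 233526 + 28*624 = 233526 + 17472 = 250998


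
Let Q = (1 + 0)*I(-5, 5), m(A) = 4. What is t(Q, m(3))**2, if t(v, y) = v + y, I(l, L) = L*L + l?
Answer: 576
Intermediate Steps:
I(l, L) = l + L**2 (I(l, L) = L**2 + l = l + L**2)
Q = 20 (Q = (1 + 0)*(-5 + 5**2) = 1*(-5 + 25) = 1*20 = 20)
t(Q, m(3))**2 = (20 + 4)**2 = 24**2 = 576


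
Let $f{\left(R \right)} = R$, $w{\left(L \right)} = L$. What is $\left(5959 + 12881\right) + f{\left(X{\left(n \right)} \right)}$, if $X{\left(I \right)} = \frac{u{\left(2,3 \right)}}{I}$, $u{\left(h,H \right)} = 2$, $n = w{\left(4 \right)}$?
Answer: $\frac{37681}{2} \approx 18841.0$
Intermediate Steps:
$n = 4$
$X{\left(I \right)} = \frac{2}{I}$
$\left(5959 + 12881\right) + f{\left(X{\left(n \right)} \right)} = \left(5959 + 12881\right) + \frac{2}{4} = 18840 + 2 \cdot \frac{1}{4} = 18840 + \frac{1}{2} = \frac{37681}{2}$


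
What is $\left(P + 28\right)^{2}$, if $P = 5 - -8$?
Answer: $1681$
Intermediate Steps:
$P = 13$ ($P = 5 + 8 = 13$)
$\left(P + 28\right)^{2} = \left(13 + 28\right)^{2} = 41^{2} = 1681$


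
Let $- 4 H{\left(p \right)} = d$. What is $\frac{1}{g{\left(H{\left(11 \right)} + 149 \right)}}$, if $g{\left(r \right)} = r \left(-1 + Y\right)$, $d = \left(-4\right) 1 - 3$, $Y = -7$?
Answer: $- \frac{1}{1206} \approx -0.00082919$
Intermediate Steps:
$d = -7$ ($d = -4 - 3 = -7$)
$H{\left(p \right)} = \frac{7}{4}$ ($H{\left(p \right)} = \left(- \frac{1}{4}\right) \left(-7\right) = \frac{7}{4}$)
$g{\left(r \right)} = - 8 r$ ($g{\left(r \right)} = r \left(-1 - 7\right) = r \left(-8\right) = - 8 r$)
$\frac{1}{g{\left(H{\left(11 \right)} + 149 \right)}} = \frac{1}{\left(-8\right) \left(\frac{7}{4} + 149\right)} = \frac{1}{\left(-8\right) \frac{603}{4}} = \frac{1}{-1206} = - \frac{1}{1206}$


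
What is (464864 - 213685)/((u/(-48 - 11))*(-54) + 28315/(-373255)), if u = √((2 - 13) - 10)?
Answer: -52804568946159241/48766555453675 - 4459645708775965494*I*√21/341365888175725 ≈ -1082.8 - 59867.0*I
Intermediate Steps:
u = I*√21 (u = √(-11 - 10) = √(-21) = I*√21 ≈ 4.5826*I)
(464864 - 213685)/((u/(-48 - 11))*(-54) + 28315/(-373255)) = (464864 - 213685)/(((I*√21)/(-48 - 11))*(-54) + 28315/(-373255)) = 251179/(((I*√21)/(-59))*(-54) + 28315*(-1/373255)) = 251179/(-I*√21/59*(-54) - 5663/74651) = 251179/(54*I*√21/59 - 5663/74651) = 251179/(-5663/74651 + 54*I*√21/59)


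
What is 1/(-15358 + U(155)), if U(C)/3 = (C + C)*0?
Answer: -1/15358 ≈ -6.5113e-5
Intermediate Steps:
U(C) = 0 (U(C) = 3*((C + C)*0) = 3*((2*C)*0) = 3*0 = 0)
1/(-15358 + U(155)) = 1/(-15358 + 0) = 1/(-15358) = -1/15358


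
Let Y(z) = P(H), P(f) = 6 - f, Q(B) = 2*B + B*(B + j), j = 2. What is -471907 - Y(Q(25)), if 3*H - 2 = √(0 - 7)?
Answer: -1415737/3 + I*√7/3 ≈ -4.7191e+5 + 0.88192*I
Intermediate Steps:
Q(B) = 2*B + B*(2 + B) (Q(B) = 2*B + B*(B + 2) = 2*B + B*(2 + B))
H = ⅔ + I*√7/3 (H = ⅔ + √(0 - 7)/3 = ⅔ + √(-7)/3 = ⅔ + (I*√7)/3 = ⅔ + I*√7/3 ≈ 0.66667 + 0.88192*I)
Y(z) = 16/3 - I*√7/3 (Y(z) = 6 - (⅔ + I*√7/3) = 6 + (-⅔ - I*√7/3) = 16/3 - I*√7/3)
-471907 - Y(Q(25)) = -471907 - (16/3 - I*√7/3) = -471907 + (-16/3 + I*√7/3) = -1415737/3 + I*√7/3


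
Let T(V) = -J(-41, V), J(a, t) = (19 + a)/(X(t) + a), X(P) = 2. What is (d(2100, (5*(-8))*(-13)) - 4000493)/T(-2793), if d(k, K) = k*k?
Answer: -15970773/22 ≈ -7.2594e+5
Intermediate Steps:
d(k, K) = k²
J(a, t) = (19 + a)/(2 + a)
T(V) = -22/39 (T(V) = -(19 - 41)/(2 - 41) = -(-22)/(-39) = -(-1)*(-22)/39 = -1*22/39 = -22/39)
(d(2100, (5*(-8))*(-13)) - 4000493)/T(-2793) = (2100² - 4000493)/(-22/39) = (4410000 - 4000493)*(-39/22) = 409507*(-39/22) = -15970773/22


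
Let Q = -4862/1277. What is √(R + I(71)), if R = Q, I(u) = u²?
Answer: √8214296115/1277 ≈ 70.973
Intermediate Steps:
Q = -4862/1277 (Q = -4862*1/1277 = -4862/1277 ≈ -3.8074)
R = -4862/1277 ≈ -3.8074
√(R + I(71)) = √(-4862/1277 + 71²) = √(-4862/1277 + 5041) = √(6432495/1277) = √8214296115/1277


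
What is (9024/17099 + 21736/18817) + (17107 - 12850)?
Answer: 1370239234403/321751883 ≈ 4258.7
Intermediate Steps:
(9024/17099 + 21736/18817) + (17107 - 12850) = (9024*(1/17099) + 21736*(1/18817)) + 4257 = (9024/17099 + 21736/18817) + 4257 = 541468472/321751883 + 4257 = 1370239234403/321751883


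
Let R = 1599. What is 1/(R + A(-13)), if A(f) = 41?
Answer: 1/1640 ≈ 0.00060976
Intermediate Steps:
1/(R + A(-13)) = 1/(1599 + 41) = 1/1640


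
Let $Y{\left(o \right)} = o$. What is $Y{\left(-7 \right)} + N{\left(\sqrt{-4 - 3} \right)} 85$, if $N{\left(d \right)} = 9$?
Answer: $758$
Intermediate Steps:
$Y{\left(-7 \right)} + N{\left(\sqrt{-4 - 3} \right)} 85 = -7 + 9 \cdot 85 = -7 + 765 = 758$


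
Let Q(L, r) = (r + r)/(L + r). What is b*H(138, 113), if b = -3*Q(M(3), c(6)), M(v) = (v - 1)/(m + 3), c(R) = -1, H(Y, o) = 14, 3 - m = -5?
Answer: -308/3 ≈ -102.67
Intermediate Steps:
m = 8 (m = 3 - 1*(-5) = 3 + 5 = 8)
M(v) = -1/11 + v/11 (M(v) = (v - 1)/(8 + 3) = (-1 + v)/11 = (-1 + v)*(1/11) = -1/11 + v/11)
Q(L, r) = 2*r/(L + r) (Q(L, r) = (2*r)/(L + r) = 2*r/(L + r))
b = -22/3 (b = -6*(-1)/((-1/11 + (1/11)*3) - 1) = -6*(-1)/((-1/11 + 3/11) - 1) = -6*(-1)/(2/11 - 1) = -6*(-1)/(-9/11) = -6*(-1)*(-11)/9 = -3*22/9 = -22/3 ≈ -7.3333)
b*H(138, 113) = -22/3*14 = -308/3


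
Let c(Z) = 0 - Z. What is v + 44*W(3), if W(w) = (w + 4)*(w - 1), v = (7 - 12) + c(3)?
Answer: 608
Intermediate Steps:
c(Z) = -Z
v = -8 (v = (7 - 12) - 1*3 = -5 - 3 = -8)
W(w) = (-1 + w)*(4 + w) (W(w) = (4 + w)*(-1 + w) = (-1 + w)*(4 + w))
v + 44*W(3) = -8 + 44*(-4 + 3² + 3*3) = -8 + 44*(-4 + 9 + 9) = -8 + 44*14 = -8 + 616 = 608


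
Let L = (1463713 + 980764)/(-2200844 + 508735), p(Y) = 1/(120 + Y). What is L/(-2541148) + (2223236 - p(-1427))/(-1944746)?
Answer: -6247255058726111475651/5464705647052642590452 ≈ -1.1432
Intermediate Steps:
L = -2444477/1692109 (L = 2444477/(-1692109) = 2444477*(-1/1692109) = -2444477/1692109 ≈ -1.4446)
L/(-2541148) + (2223236 - p(-1427))/(-1944746) = -2444477/1692109/(-2541148) + (2223236 - 1/(120 - 1427))/(-1944746) = -2444477/1692109*(-1/2541148) + (2223236 - 1/(-1307))*(-1/1944746) = 2444477/4299899401132 + (2223236 - 1*(-1/1307))*(-1/1944746) = 2444477/4299899401132 + (2223236 + 1/1307)*(-1/1944746) = 2444477/4299899401132 + (2905769453/1307)*(-1/1944746) = 2444477/4299899401132 - 2905769453/2541783022 = -6247255058726111475651/5464705647052642590452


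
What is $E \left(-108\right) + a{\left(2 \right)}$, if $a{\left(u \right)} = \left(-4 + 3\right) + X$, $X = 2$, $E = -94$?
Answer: $10153$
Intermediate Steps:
$a{\left(u \right)} = 1$ ($a{\left(u \right)} = \left(-4 + 3\right) + 2 = -1 + 2 = 1$)
$E \left(-108\right) + a{\left(2 \right)} = \left(-94\right) \left(-108\right) + 1 = 10152 + 1 = 10153$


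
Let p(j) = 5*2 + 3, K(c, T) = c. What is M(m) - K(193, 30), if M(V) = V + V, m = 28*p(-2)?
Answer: 535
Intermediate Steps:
p(j) = 13 (p(j) = 10 + 3 = 13)
m = 364 (m = 28*13 = 364)
M(V) = 2*V
M(m) - K(193, 30) = 2*364 - 1*193 = 728 - 193 = 535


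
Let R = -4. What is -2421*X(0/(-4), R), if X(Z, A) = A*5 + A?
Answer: 58104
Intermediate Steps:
X(Z, A) = 6*A (X(Z, A) = 5*A + A = 6*A)
-2421*X(0/(-4), R) = -14526*(-4) = -2421*(-24) = 58104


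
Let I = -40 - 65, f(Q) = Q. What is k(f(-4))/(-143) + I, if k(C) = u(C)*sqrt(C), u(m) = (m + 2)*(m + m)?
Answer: -105 - 32*I/143 ≈ -105.0 - 0.22378*I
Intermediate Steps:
I = -105
u(m) = 2*m*(2 + m) (u(m) = (2 + m)*(2*m) = 2*m*(2 + m))
k(C) = 2*C**(3/2)*(2 + C) (k(C) = (2*C*(2 + C))*sqrt(C) = 2*C**(3/2)*(2 + C))
k(f(-4))/(-143) + I = (2*(-4)**(3/2)*(2 - 4))/(-143) - 105 = (2*(-8*I)*(-2))*(-1/143) - 105 = (32*I)*(-1/143) - 105 = -32*I/143 - 105 = -105 - 32*I/143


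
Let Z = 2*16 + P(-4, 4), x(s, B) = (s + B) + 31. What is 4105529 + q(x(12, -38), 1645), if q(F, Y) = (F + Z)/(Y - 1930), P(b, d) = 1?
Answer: 61582933/15 ≈ 4.1055e+6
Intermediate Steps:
x(s, B) = 31 + B + s (x(s, B) = (B + s) + 31 = 31 + B + s)
Z = 33 (Z = 2*16 + 1 = 32 + 1 = 33)
q(F, Y) = (33 + F)/(-1930 + Y) (q(F, Y) = (F + 33)/(Y - 1930) = (33 + F)/(-1930 + Y))
4105529 + q(x(12, -38), 1645) = 4105529 + (33 + (31 - 38 + 12))/(-1930 + 1645) = 4105529 + (33 + 5)/(-285) = 4105529 - 1/285*38 = 4105529 - 2/15 = 61582933/15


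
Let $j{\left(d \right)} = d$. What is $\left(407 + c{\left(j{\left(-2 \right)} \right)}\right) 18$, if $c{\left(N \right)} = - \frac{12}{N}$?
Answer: $7434$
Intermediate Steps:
$\left(407 + c{\left(j{\left(-2 \right)} \right)}\right) 18 = \left(407 - \frac{12}{-2}\right) 18 = \left(407 - -6\right) 18 = \left(407 + 6\right) 18 = 413 \cdot 18 = 7434$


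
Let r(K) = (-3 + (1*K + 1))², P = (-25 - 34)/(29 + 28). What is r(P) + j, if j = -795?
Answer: -2553026/3249 ≈ -785.79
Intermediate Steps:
P = -59/57 ≈ -1.0351
r(K) = (-2 + K)² (r(K) = (-3 + (K + 1))² = (-3 + (1 + K))² = (-2 + K)²)
r(P) + j = (-2 - 59/57)² - 795 = (-173/57)² - 795 = 29929/3249 - 795 = -2553026/3249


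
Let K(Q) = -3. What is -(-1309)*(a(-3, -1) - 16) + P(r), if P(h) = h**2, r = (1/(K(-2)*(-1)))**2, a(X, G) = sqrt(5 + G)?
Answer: -1484405/81 ≈ -18326.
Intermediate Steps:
r = 1/9 (r = (1/(-3*(-1)))**2 = (1/3)**2 = 1/9 ≈ 0.11111)
-(-1309)*(a(-3, -1) - 16) + P(r) = -(-1309)*(sqrt(5 - 1) - 16) + (1/9)**2 = -(-1309)*(sqrt(4) - 16) + 1/81 = -(-1309)*(2 - 16) + 1/81 = -(-1309)*(-14) + 1/81 = -77*238 + 1/81 = -18326 + 1/81 = -1484405/81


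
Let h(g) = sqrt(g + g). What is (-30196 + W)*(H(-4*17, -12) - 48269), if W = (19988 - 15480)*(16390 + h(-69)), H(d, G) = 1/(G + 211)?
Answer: -709425293659720/199 - 43301729240*I*sqrt(138)/199 ≈ -3.565e+12 - 2.5562e+9*I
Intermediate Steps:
h(g) = sqrt(2)*sqrt(g) (h(g) = sqrt(2*g) = sqrt(2)*sqrt(g))
H(d, G) = 1/(211 + G)
W = 73886120 + 4508*I*sqrt(138) (W = (19988 - 15480)*(16390 + sqrt(2)*sqrt(-69)) = 4508*(16390 + sqrt(2)*(I*sqrt(69))) = 4508*(16390 + I*sqrt(138)) = 73886120 + 4508*I*sqrt(138) ≈ 7.3886e+7 + 52957.0*I)
(-30196 + W)*(H(-4*17, -12) - 48269) = (-30196 + (73886120 + 4508*I*sqrt(138)))*(1/(211 - 12) - 48269) = (73855924 + 4508*I*sqrt(138))*(1/199 - 48269) = (73855924 + 4508*I*sqrt(138))*(-9605530/199) = -709425293659720/199 - 43301729240*I*sqrt(138)/199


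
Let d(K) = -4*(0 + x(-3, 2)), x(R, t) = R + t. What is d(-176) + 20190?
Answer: 20194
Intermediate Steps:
d(K) = 4 (d(K) = -4*(0 + (-3 + 2)) = -4*(0 - 1) = -4*(-1) = 4)
d(-176) + 20190 = 4 + 20190 = 20194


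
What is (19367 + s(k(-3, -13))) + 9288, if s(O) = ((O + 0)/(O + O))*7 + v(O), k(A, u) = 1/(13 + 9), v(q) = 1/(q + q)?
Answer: 57339/2 ≈ 28670.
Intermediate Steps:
v(q) = 1/(2*q)
k(A, u) = 1/22
s(O) = 7/2 + 1/(2*O) (s(O) = ((O + 0)/(O + O))*7 + 1/(2*O) = (O/((2*O)))*7 + 1/(2*O) = (O*(1/(2*O)))*7 + 1/(2*O) = (½)*7 + 1/(2*O) = 7/2 + 1/(2*O))
(19367 + s(k(-3, -13))) + 9288 = (19367 + (1 + 7*(1/22))/(2*(1/22))) + 9288 = (19367 + (½)*22*(1 + 7/22)) + 9288 = (19367 + (½)*22*(29/22)) + 9288 = (19367 + 29/2) + 9288 = 38763/2 + 9288 = 57339/2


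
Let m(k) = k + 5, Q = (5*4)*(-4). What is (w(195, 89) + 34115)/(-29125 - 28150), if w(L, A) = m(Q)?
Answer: -6808/11455 ≈ -0.59433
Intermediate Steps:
Q = -80 (Q = 20*(-4) = -80)
m(k) = 5 + k
w(L, A) = -75 (w(L, A) = 5 - 80 = -75)
(w(195, 89) + 34115)/(-29125 - 28150) = (-75 + 34115)/(-29125 - 28150) = 34040/(-57275) = 34040*(-1/57275) = -6808/11455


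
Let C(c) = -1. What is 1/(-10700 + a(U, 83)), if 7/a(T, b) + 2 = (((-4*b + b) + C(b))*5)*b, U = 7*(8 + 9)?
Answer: -103752/1110146407 ≈ -9.3458e-5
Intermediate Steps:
U = 119 (U = 7*17 = 119)
a(T, b) = 7/(-2 + b*(-5 - 15*b)) (a(T, b) = 7/(-2 + (((-4*b + b) - 1)*5)*b) = 7/(-2 + ((-3*b - 1)*5)*b) = 7/(-2 + ((-1 - 3*b)*5)*b) = 7/(-2 + (-5 - 15*b)*b) = 7/(-2 + b*(-5 - 15*b)))
1/(-10700 + a(U, 83)) = 1/(-10700 - 7/(2 + 5*83 + 15*83²)) = 1/(-10700 - 7/(2 + 415 + 15*6889)) = 1/(-10700 - 7/(2 + 415 + 103335)) = 1/(-10700 - 7/103752) = 1/(-1110146407/103752) = -103752/1110146407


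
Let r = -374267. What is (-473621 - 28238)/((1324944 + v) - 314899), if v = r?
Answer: -501859/635778 ≈ -0.78936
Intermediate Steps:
v = -374267
(-473621 - 28238)/((1324944 + v) - 314899) = (-473621 - 28238)/((1324944 - 374267) - 314899) = -501859/(950677 - 314899) = -501859/635778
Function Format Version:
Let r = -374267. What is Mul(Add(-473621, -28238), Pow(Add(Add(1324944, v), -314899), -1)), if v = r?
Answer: Rational(-501859, 635778) ≈ -0.78936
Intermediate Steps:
v = -374267
Mul(Add(-473621, -28238), Pow(Add(Add(1324944, v), -314899), -1)) = Mul(Add(-473621, -28238), Pow(Add(Add(1324944, -374267), -314899), -1)) = Mul(-501859, Pow(Add(950677, -314899), -1)) = Mul(-501859, Pow(635778, -1)) = Mul(-501859, Rational(1, 635778)) = Rational(-501859, 635778)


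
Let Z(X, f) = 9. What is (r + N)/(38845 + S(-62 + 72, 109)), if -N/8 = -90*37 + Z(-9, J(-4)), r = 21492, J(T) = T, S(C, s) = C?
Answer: 9612/7771 ≈ 1.2369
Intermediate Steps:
N = 26568 (N = -8*(-90*37 + 9) = -8*(-3330 + 9) = -8*(-3321) = 26568)
(r + N)/(38845 + S(-62 + 72, 109)) = (21492 + 26568)/(38845 + (-62 + 72)) = 48060/(38845 + 10) = 48060/38855 = 48060*(1/38855) = 9612/7771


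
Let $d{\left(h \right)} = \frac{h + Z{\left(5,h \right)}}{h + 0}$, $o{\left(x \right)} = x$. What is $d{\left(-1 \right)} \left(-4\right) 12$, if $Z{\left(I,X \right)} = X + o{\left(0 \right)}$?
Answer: $-96$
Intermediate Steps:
$Z{\left(I,X \right)} = X$ ($Z{\left(I,X \right)} = X + 0 = X$)
$d{\left(h \right)} = 2$ ($d{\left(h \right)} = \frac{h + h}{h + 0} = \frac{2 h}{h} = 2$)
$d{\left(-1 \right)} \left(-4\right) 12 = 2 \left(-4\right) 12 = \left(-8\right) 12 = -96$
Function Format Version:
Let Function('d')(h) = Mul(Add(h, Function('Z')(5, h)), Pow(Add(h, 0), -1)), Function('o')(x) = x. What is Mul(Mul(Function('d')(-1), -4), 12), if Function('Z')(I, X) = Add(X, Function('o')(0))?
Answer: -96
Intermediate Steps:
Function('Z')(I, X) = X (Function('Z')(I, X) = Add(X, 0) = X)
Function('d')(h) = 2 (Function('d')(h) = Mul(Add(h, h), Pow(Add(h, 0), -1)) = Mul(Mul(2, h), Pow(h, -1)) = 2)
Mul(Mul(Function('d')(-1), -4), 12) = Mul(Mul(2, -4), 12) = Mul(-8, 12) = -96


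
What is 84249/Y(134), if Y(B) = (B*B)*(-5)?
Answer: -84249/89780 ≈ -0.93839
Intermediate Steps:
Y(B) = -5*B² (Y(B) = B²*(-5) = -5*B²)
84249/Y(134) = 84249/((-5*134²)) = 84249/((-5*17956)) = 84249/(-89780) = 84249*(-1/89780) = -84249/89780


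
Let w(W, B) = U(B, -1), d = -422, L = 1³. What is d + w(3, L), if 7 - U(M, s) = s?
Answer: -414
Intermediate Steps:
L = 1
U(M, s) = 7 - s
w(W, B) = 8 (w(W, B) = 7 - 1*(-1) = 7 + 1 = 8)
d + w(3, L) = -422 + 8 = -414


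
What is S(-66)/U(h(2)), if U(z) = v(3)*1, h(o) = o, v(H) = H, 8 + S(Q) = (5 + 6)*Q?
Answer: -734/3 ≈ -244.67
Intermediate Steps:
S(Q) = -8 + 11*Q (S(Q) = -8 + (5 + 6)*Q = -8 + 11*Q)
U(z) = 3 (U(z) = 3*1 = 3)
S(-66)/U(h(2)) = (-8 + 11*(-66))/3 = (-8 - 726)*(1/3) = -734*1/3 = -734/3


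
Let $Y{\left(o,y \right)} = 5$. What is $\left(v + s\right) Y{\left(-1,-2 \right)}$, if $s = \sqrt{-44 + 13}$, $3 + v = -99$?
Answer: $-510 + 5 i \sqrt{31} \approx -510.0 + 27.839 i$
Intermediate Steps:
$v = -102$ ($v = -3 - 99 = -102$)
$s = i \sqrt{31}$ ($s = \sqrt{-31} = i \sqrt{31} \approx 5.5678 i$)
$\left(v + s\right) Y{\left(-1,-2 \right)} = \left(-102 + i \sqrt{31}\right) 5 = -510 + 5 i \sqrt{31}$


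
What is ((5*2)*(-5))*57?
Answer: -2850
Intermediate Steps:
((5*2)*(-5))*57 = (10*(-5))*57 = -50*57 = -2850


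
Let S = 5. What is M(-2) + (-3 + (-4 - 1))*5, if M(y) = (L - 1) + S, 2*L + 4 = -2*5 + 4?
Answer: -41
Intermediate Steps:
L = -5 (L = -2 + (-2*5 + 4)/2 = -2 + (-10 + 4)/2 = -2 + (½)*(-6) = -2 - 3 = -5)
M(y) = -1 (M(y) = (-5 - 1) + 5 = -6 + 5 = -1)
M(-2) + (-3 + (-4 - 1))*5 = -1 + (-3 + (-4 - 1))*5 = -1 + (-3 - 5)*5 = -1 - 8*5 = -1 - 40 = -41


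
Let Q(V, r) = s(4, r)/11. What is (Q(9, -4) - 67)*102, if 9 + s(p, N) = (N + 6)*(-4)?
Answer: -76908/11 ≈ -6991.6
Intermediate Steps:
s(p, N) = -33 - 4*N (s(p, N) = -9 + (N + 6)*(-4) = -9 + (6 + N)*(-4) = -9 + (-24 - 4*N) = -33 - 4*N)
Q(V, r) = -3 - 4*r/11 (Q(V, r) = (-33 - 4*r)/11 = (-33 - 4*r)*(1/11) = -3 - 4*r/11)
(Q(9, -4) - 67)*102 = ((-3 - 4/11*(-4)) - 67)*102 = ((-3 + 16/11) - 67)*102 = (-17/11 - 67)*102 = -754/11*102 = -76908/11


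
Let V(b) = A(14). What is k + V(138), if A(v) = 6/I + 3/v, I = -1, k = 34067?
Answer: 476857/14 ≈ 34061.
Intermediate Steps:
A(v) = -6 + 3/v (A(v) = 6/(-1) + 3/v = 6*(-1) + 3/v = -6 + 3/v)
V(b) = -81/14 (V(b) = -6 + 3/14 = -81/14)
k + V(138) = 34067 - 81/14 = 476857/14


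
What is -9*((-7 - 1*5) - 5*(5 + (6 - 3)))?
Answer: 468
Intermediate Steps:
-9*((-7 - 1*5) - 5*(5 + (6 - 3))) = -9*((-7 - 5) - 5*(5 + 3)) = -9*(-12 - 5*8) = -9*(-12 - 40) = -9*(-52) = 468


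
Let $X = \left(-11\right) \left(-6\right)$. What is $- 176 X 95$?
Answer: $-1103520$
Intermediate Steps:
$X = 66$
$- 176 X 95 = \left(-176\right) 66 \cdot 95 = \left(-11616\right) 95 = -1103520$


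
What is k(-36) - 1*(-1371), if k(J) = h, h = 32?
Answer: 1403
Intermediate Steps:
k(J) = 32
k(-36) - 1*(-1371) = 32 - 1*(-1371) = 32 + 1371 = 1403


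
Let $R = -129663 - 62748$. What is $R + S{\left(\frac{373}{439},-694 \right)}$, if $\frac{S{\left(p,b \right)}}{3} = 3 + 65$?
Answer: $-192207$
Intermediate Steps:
$S{\left(p,b \right)} = 204$ ($S{\left(p,b \right)} = 3 \left(3 + 65\right) = 3 \cdot 68 = 204$)
$R = -192411$
$R + S{\left(\frac{373}{439},-694 \right)} = -192411 + 204 = -192207$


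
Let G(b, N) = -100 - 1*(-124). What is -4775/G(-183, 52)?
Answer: -4775/24 ≈ -198.96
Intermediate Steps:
G(b, N) = 24 (G(b, N) = -100 + 124 = 24)
-4775/G(-183, 52) = -4775/24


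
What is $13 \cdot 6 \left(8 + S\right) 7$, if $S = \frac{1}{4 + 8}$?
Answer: $\frac{8827}{2} \approx 4413.5$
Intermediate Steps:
$S = \frac{1}{12} \approx 0.083333$
$13 \cdot 6 \left(8 + S\right) 7 = 13 \cdot 6 \left(8 + \frac{1}{12}\right) 7 = 13 \cdot 6 \cdot \frac{97}{12} \cdot 7 = 13 \cdot \frac{97}{2} \cdot 7 = 13 \cdot \frac{679}{2} = \frac{8827}{2}$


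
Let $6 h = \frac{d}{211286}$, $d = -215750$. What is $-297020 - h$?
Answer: $- \frac{188268395285}{633858} \approx -2.9702 \cdot 10^{5}$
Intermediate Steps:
$h = - \frac{107875}{633858}$ ($h = \frac{\left(-215750\right) \frac{1}{211286}}{6} = \frac{1}{6} \left(- \frac{107875}{105643}\right) = - \frac{107875}{633858} \approx -0.17019$)
$-297020 - h = -297020 - - \frac{107875}{633858} = -297020 + \frac{107875}{633858} = - \frac{188268395285}{633858}$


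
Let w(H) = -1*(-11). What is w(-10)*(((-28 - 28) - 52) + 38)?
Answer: -770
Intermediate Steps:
w(H) = 11
w(-10)*(((-28 - 28) - 52) + 38) = 11*(((-28 - 28) - 52) + 38) = 11*((-56 - 52) + 38) = 11*(-108 + 38) = 11*(-70) = -770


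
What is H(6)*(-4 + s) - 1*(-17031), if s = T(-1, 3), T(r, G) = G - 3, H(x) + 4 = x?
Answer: 17023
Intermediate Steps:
H(x) = -4 + x
T(r, G) = -3 + G
s = 0 (s = -3 + 3 = 0)
H(6)*(-4 + s) - 1*(-17031) = (-4 + 6)*(-4 + 0) - 1*(-17031) = 2*(-4) + 17031 = -8 + 17031 = 17023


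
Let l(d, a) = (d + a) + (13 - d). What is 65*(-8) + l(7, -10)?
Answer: -517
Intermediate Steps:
l(d, a) = 13 + a (l(d, a) = (a + d) + (13 - d) = 13 + a)
65*(-8) + l(7, -10) = 65*(-8) + (13 - 10) = -520 + 3 = -517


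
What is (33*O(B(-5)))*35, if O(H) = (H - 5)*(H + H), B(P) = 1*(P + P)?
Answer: 346500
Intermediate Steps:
B(P) = 2*P (B(P) = 1*(2*P) = 2*P)
O(H) = 2*H*(-5 + H) (O(H) = (-5 + H)*(2*H) = 2*H*(-5 + H))
(33*O(B(-5)))*35 = (33*(2*(2*(-5))*(-5 + 2*(-5))))*35 = (33*(2*(-10)*(-5 - 10)))*35 = (33*(2*(-10)*(-15)))*35 = (33*300)*35 = 9900*35 = 346500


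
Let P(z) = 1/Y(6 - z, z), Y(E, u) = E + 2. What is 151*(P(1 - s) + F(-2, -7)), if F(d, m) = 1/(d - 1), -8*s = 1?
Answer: -4681/165 ≈ -28.370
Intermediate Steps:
s = -⅛ (s = -⅛*1 = -⅛ ≈ -0.12500)
F(d, m) = 1/(-1 + d)
Y(E, u) = 2 + E
P(z) = 1/(8 - z) (P(z) = 1/(2 + (6 - z)) = 1/(8 - z))
151*(P(1 - s) + F(-2, -7)) = 151*(-1/(-8 + (1 - 1*(-⅛))) + 1/(-1 - 2)) = 151*(-1/(-8 + (1 + ⅛)) + 1/(-3)) = 151*(-1/(-8 + 9/8) - ⅓) = 151*(-1/(-55/8) - ⅓) = 151*(-1*(-8/55) - ⅓) = 151*(8/55 - ⅓) = 151*(-31/165) = -4681/165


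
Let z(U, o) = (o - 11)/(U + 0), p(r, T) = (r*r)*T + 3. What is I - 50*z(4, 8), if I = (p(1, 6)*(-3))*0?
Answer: 75/2 ≈ 37.500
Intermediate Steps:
p(r, T) = 3 + T*r**2 (p(r, T) = r**2*T + 3 = T*r**2 + 3 = 3 + T*r**2)
z(U, o) = (-11 + o)/U
I = 0 (I = ((3 + 6*1**2)*(-3))*0 = ((3 + 6*1)*(-3))*0 = ((3 + 6)*(-3))*0 = (9*(-3))*0 = -27*0 = 0)
I - 50*z(4, 8) = 0 - 50*(-11 + 8)/4 = 0 - 25*(-3)/2 = 0 - 50*(-3/4) = 0 + 75/2 = 75/2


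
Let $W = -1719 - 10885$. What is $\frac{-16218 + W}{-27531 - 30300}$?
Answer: $\frac{28822}{57831} \approx 0.49838$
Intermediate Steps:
$W = -12604$ ($W = -1719 - 10885 = -12604$)
$\frac{-16218 + W}{-27531 - 30300} = \frac{-16218 - 12604}{-27531 - 30300} = - \frac{28822}{-57831} = \left(-28822\right) \left(- \frac{1}{57831}\right) = \frac{28822}{57831}$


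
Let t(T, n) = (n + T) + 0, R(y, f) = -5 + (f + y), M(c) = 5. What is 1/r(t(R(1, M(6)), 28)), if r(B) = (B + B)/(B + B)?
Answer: 1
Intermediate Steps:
R(y, f) = -5 + f + y
t(T, n) = T + n (t(T, n) = (T + n) + 0 = T + n)
r(B) = 1 (r(B) = (2*B)/((2*B)) = (2*B)*(1/(2*B)) = 1)
1/r(t(R(1, M(6)), 28)) = 1/1 = 1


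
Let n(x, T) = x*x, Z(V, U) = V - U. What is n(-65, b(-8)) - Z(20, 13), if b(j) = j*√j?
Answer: 4218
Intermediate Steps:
b(j) = j^(3/2)
n(x, T) = x²
n(-65, b(-8)) - Z(20, 13) = (-65)² - (20 - 1*13) = 4225 - (20 - 13) = 4225 - 1*7 = 4225 - 7 = 4218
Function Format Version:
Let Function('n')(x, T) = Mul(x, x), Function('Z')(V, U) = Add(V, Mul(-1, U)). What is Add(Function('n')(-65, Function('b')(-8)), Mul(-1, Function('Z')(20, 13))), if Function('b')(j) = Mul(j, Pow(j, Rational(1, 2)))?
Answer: 4218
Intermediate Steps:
Function('b')(j) = Pow(j, Rational(3, 2))
Function('n')(x, T) = Pow(x, 2)
Add(Function('n')(-65, Function('b')(-8)), Mul(-1, Function('Z')(20, 13))) = Add(Pow(-65, 2), Mul(-1, Add(20, Mul(-1, 13)))) = Add(4225, Mul(-1, Add(20, -13))) = Add(4225, Mul(-1, 7)) = Add(4225, -7) = 4218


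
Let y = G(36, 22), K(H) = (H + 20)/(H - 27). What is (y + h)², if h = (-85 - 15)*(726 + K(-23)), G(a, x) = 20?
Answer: 5268727396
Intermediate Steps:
K(H) = (20 + H)/(-27 + H)
h = -72606 (h = (-85 - 15)*(726 + (20 - 23)/(-27 - 23)) = -100*(726 - 3/(-50)) = -100*(726 - 1/50*(-3)) = -100*(726 + 3/50) = -100*36303/50 = -72606)
y = 20
(y + h)² = (20 - 72606)² = (-72586)² = 5268727396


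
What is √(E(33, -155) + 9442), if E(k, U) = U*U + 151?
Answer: √33618 ≈ 183.35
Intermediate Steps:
E(k, U) = 151 + U² (E(k, U) = U² + 151 = 151 + U²)
√(E(33, -155) + 9442) = √((151 + (-155)²) + 9442) = √((151 + 24025) + 9442) = √(24176 + 9442) = √33618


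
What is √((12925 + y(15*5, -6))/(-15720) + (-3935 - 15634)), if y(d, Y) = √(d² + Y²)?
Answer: √(-1209015787650 - 11790*√629)/7860 ≈ 139.89*I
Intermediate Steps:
y(d, Y) = √(Y² + d²)
√((12925 + y(15*5, -6))/(-15720) + (-3935 - 15634)) = √((12925 + √((-6)² + (15*5)²))/(-15720) + (-3935 - 15634)) = √((12925 + √(36 + 75²))*(-1/15720) - 19569) = √((12925 + √(36 + 5625))*(-1/15720) - 19569) = √((12925 + √5661)*(-1/15720) - 19569) = √((12925 + 3*√629)*(-1/15720) - 19569) = √((-2585/3144 - √629/5240) - 19569) = √(-61527521/3144 - √629/5240)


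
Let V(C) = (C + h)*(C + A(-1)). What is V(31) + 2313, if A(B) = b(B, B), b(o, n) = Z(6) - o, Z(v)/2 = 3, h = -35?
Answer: 2161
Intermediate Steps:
Z(v) = 6 (Z(v) = 2*3 = 6)
b(o, n) = 6 - o
A(B) = 6 - B
V(C) = (-35 + C)*(7 + C) (V(C) = (C - 35)*(C + (6 - 1*(-1))) = (-35 + C)*(C + (6 + 1)) = (-35 + C)*(C + 7) = (-35 + C)*(7 + C))
V(31) + 2313 = (-245 + 31² - 28*31) + 2313 = (-245 + 961 - 868) + 2313 = -152 + 2313 = 2161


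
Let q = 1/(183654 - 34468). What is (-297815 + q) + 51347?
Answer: -36769575047/149186 ≈ -2.4647e+5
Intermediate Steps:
q = 1/149186 ≈ 6.7030e-6
(-297815 + q) + 51347 = (-297815 + 1/149186) + 51347 = -44429828589/149186 + 51347 = -36769575047/149186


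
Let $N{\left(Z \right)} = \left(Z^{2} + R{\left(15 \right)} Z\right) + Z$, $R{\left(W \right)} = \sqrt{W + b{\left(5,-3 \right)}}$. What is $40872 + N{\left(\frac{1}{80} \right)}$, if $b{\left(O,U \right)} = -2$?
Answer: $\frac{261580881}{6400} + \frac{\sqrt{13}}{80} \approx 40872.0$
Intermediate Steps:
$R{\left(W \right)} = \sqrt{-2 + W}$ ($R{\left(W \right)} = \sqrt{W - 2} = \sqrt{-2 + W}$)
$N{\left(Z \right)} = Z + Z^{2} + Z \sqrt{13}$ ($N{\left(Z \right)} = \left(Z^{2} + \sqrt{-2 + 15} Z\right) + Z = \left(Z^{2} + \sqrt{13} Z\right) + Z = \left(Z^{2} + Z \sqrt{13}\right) + Z = Z + Z^{2} + Z \sqrt{13}$)
$40872 + N{\left(\frac{1}{80} \right)} = 40872 + \frac{1 + \frac{1}{80} + \sqrt{13}}{80} = 40872 + \frac{\frac{81}{80} + \sqrt{13}}{80} = 40872 + \left(\frac{81}{6400} + \frac{\sqrt{13}}{80}\right) = \frac{261580881}{6400} + \frac{\sqrt{13}}{80}$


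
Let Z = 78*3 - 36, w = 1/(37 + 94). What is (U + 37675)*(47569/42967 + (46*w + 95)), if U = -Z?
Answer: 20347475156272/5628677 ≈ 3.6150e+6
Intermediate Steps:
w = 1/131 ≈ 0.0076336
Z = 198 (Z = 234 - 36 = 198)
U = -198 (U = -1*198 = -198)
(U + 37675)*(47569/42967 + (46*w + 95)) = (-198 + 37675)*(47569/42967 + (46*(1/131) + 95)) = 37477*(47569*(1/42967) + (46/131 + 95)) = 37477*(47569/42967 + 12491/131) = 37477*(542932336/5628677) = 20347475156272/5628677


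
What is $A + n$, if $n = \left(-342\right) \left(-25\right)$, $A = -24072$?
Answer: $-15522$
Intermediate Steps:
$n = 8550$
$A + n = -24072 + 8550 = -15522$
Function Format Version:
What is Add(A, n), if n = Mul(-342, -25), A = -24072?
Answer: -15522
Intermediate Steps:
n = 8550
Add(A, n) = Add(-24072, 8550) = -15522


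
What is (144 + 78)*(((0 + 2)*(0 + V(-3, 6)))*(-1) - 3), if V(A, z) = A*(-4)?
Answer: -5994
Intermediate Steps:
V(A, z) = -4*A
(144 + 78)*(((0 + 2)*(0 + V(-3, 6)))*(-1) - 3) = (144 + 78)*(((0 + 2)*(0 - 4*(-3)))*(-1) - 3) = 222*((2*(0 + 12))*(-1) - 3) = 222*((2*12)*(-1) - 3) = 222*(24*(-1) - 3) = 222*(-24 - 3) = 222*(-27) = -5994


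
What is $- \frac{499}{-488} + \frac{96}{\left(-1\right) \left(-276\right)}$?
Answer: $\frac{15381}{11224} \approx 1.3704$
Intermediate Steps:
$- \frac{499}{-488} + \frac{96}{\left(-1\right) \left(-276\right)} = \left(-499\right) \left(- \frac{1}{488}\right) + \frac{96}{276} = \frac{499}{488} + 96 \cdot \frac{1}{276} = \frac{499}{488} + \frac{8}{23} = \frac{15381}{11224}$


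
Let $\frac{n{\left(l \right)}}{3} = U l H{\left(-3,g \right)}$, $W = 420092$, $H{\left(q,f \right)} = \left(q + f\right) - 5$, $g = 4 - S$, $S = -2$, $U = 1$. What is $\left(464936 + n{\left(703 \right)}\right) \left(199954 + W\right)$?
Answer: $285666353028$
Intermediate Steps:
$g = 6$ ($g = 4 - -2 = 4 + 2 = 6$)
$H{\left(q,f \right)} = -5 + f + q$ ($H{\left(q,f \right)} = \left(f + q\right) - 5 = -5 + f + q$)
$n{\left(l \right)} = - 6 l$ ($n{\left(l \right)} = 3 \cdot 1 l \left(-5 + 6 - 3\right) = 3 l \left(-2\right) = 3 \left(- 2 l\right) = - 6 l$)
$\left(464936 + n{\left(703 \right)}\right) \left(199954 + W\right) = \left(464936 - 4218\right) \left(199954 + 420092\right) = \left(464936 - 4218\right) 620046 = 460718 \cdot 620046 = 285666353028$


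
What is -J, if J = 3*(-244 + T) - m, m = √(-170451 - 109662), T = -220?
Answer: 1392 + I*√280113 ≈ 1392.0 + 529.26*I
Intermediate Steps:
m = I*√280113 (m = √(-280113) = I*√280113 ≈ 529.26*I)
J = -1392 - I*√280113 (J = 3*(-244 - 220) - I*√280113 = 3*(-464) - I*√280113 = -1392 - I*√280113 ≈ -1392.0 - 529.26*I)
-J = -(-1392 - I*√280113) = 1392 + I*√280113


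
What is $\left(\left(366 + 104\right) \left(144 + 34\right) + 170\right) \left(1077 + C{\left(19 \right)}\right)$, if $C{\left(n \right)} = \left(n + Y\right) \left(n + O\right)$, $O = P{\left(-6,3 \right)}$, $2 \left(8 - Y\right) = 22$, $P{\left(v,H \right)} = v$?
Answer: $107721550$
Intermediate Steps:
$Y = -3$ ($Y = 8 - 11 = -3$)
$O = -6$
$C{\left(n \right)} = \left(-6 + n\right) \left(-3 + n\right)$ ($C{\left(n \right)} = \left(n - 3\right) \left(n - 6\right) = \left(-3 + n\right) \left(-6 + n\right) = \left(-6 + n\right) \left(-3 + n\right)$)
$\left(\left(366 + 104\right) \left(144 + 34\right) + 170\right) \left(1077 + C{\left(19 \right)}\right) = \left(\left(366 + 104\right) \left(144 + 34\right) + 170\right) \left(1077 + \left(18 + 19^{2} - 171\right)\right) = \left(470 \cdot 178 + 170\right) \left(1077 + \left(18 + 361 - 171\right)\right) = \left(83660 + 170\right) \left(1077 + 208\right) = 83830 \cdot 1285 = 107721550$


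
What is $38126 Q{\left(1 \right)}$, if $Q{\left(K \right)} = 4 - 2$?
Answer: $76252$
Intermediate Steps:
$Q{\left(K \right)} = 2$ ($Q{\left(K \right)} = 4 - 2 = 2$)
$38126 Q{\left(1 \right)} = 38126 \cdot 2 = 76252$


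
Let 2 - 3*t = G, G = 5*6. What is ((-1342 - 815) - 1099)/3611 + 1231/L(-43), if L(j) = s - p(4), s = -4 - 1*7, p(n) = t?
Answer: -13351703/18055 ≈ -739.50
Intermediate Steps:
G = 30
t = -28/3 (t = ⅔ - ⅓*30 = ⅔ - 10 = -28/3 ≈ -9.3333)
p(n) = -28/3
s = -11 (s = -4 - 7 = -11)
L(j) = -5/3 (L(j) = -11 - 1*(-28/3) = -11 + 28/3 = -5/3)
((-1342 - 815) - 1099)/3611 + 1231/L(-43) = ((-1342 - 815) - 1099)/3611 + 1231/(-5/3) = (-2157 - 1099)*(1/3611) + 1231*(-⅗) = -3256*1/3611 - 3693/5 = -3256/3611 - 3693/5 = -13351703/18055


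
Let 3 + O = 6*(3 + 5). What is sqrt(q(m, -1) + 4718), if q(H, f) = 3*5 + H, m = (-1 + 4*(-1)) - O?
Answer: sqrt(4683) ≈ 68.432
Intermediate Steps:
O = 45 (O = -3 + 6*(3 + 5) = -3 + 6*8 = -3 + 48 = 45)
m = -50 (m = (-1 + 4*(-1)) - 1*45 = (-1 - 4) - 45 = -5 - 45 = -50)
q(H, f) = 15 + H
sqrt(q(m, -1) + 4718) = sqrt((15 - 50) + 4718) = sqrt(-35 + 4718) = sqrt(4683)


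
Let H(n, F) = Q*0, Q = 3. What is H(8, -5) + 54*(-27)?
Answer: -1458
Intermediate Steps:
H(n, F) = 0 (H(n, F) = 3*0 = 0)
H(8, -5) + 54*(-27) = 0 + 54*(-27) = 0 - 1458 = -1458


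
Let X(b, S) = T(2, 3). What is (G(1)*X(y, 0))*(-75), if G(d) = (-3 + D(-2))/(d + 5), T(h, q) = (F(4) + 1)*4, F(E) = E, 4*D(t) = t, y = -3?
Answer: 875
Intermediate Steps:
D(t) = t/4
T(h, q) = 20 (T(h, q) = (4 + 1)*4 = 5*4 = 20)
G(d) = -7/(2*(5 + d)) (G(d) = (-3 + (¼)*(-2))/(d + 5) = (-3 - ½)/(5 + d) = -7/(2*(5 + d)))
X(b, S) = 20
(G(1)*X(y, 0))*(-75) = (-7/(10 + 2*1)*20)*(-75) = (-7/(10 + 2)*20)*(-75) = (-7/12*20)*(-75) = (-7*1/12*20)*(-75) = -7/12*20*(-75) = -35/3*(-75) = 875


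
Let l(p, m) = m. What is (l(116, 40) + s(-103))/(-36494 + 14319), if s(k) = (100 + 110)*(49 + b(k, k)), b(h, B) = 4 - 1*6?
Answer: -1982/4435 ≈ -0.44690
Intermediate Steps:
b(h, B) = -2 (b(h, B) = 4 - 6 = -2)
s(k) = 9870 (s(k) = (100 + 110)*(49 - 2) = 210*47 = 9870)
(l(116, 40) + s(-103))/(-36494 + 14319) = (40 + 9870)/(-36494 + 14319) = 9910/(-22175) = 9910*(-1/22175) = -1982/4435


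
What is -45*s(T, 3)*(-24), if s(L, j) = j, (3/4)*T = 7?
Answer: 3240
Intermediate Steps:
T = 28/3 (T = (4/3)*7 = 28/3 ≈ 9.3333)
-45*s(T, 3)*(-24) = -45*3*(-24) = -135*(-24) = 3240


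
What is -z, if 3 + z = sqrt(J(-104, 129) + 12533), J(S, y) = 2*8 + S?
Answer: 3 - sqrt(12445) ≈ -108.56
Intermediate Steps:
J(S, y) = 16 + S
z = -3 + sqrt(12445) (z = -3 + sqrt((16 - 104) + 12533) = -3 + sqrt(-88 + 12533) = -3 + sqrt(12445) ≈ 108.56)
-z = -(-3 + sqrt(12445)) = 3 - sqrt(12445)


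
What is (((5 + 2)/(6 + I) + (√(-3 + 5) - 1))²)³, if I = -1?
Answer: 287064/15625 + 38192*√2/3125 ≈ 35.656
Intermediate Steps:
(((5 + 2)/(6 + I) + (√(-3 + 5) - 1))²)³ = (((5 + 2)/(6 - 1) + (√(-3 + 5) - 1))²)³ = ((7/5 + (√2 - 1))²)³ = ((7*(⅕) + (-1 + √2))²)³ = ((7/5 + (-1 + √2))²)³ = ((⅖ + √2)²)³ = (⅖ + √2)⁶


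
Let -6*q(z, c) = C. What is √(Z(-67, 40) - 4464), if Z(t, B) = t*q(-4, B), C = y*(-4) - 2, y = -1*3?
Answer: I*√39171/3 ≈ 65.972*I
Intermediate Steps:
y = -3
C = 10 (C = -3*(-4) - 2 = 12 - 2 = 10)
q(z, c) = -5/3 (q(z, c) = -⅙*10 = -5/3)
Z(t, B) = -5*t/3 (Z(t, B) = t*(-5/3) = -5*t/3)
√(Z(-67, 40) - 4464) = √(-5/3*(-67) - 4464) = √(335/3 - 4464) = √(-13057/3) = I*√39171/3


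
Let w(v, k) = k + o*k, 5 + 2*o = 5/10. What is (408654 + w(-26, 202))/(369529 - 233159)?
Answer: 62831/20980 ≈ 2.9948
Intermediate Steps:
o = -9/4 (o = -5/2 + (5/10)/2 = -5/2 + (5*(1/10))/2 = -5/2 + (1/2)*(1/2) = -5/2 + 1/4 = -9/4 ≈ -2.2500)
w(v, k) = -5*k/4 (w(v, k) = k - 9*k/4 = -5*k/4)
(408654 + w(-26, 202))/(369529 - 233159) = (408654 - 5/4*202)/(369529 - 233159) = (408654 - 505/2)/136370 = (816803/2)*(1/136370) = 62831/20980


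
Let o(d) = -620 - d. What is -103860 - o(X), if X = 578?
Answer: -102662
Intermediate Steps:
-103860 - o(X) = -103860 - (-620 - 1*578) = -103860 - (-620 - 578) = -103860 - 1*(-1198) = -103860 + 1198 = -102662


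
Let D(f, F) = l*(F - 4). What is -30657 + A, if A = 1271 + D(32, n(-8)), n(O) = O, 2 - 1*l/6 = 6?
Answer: -29098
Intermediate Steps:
l = -24 (l = 12 - 6*6 = 12 - 36 = -24)
D(f, F) = 96 - 24*F (D(f, F) = -24*(F - 4) = -24*(-4 + F) = 96 - 24*F)
A = 1559 (A = 1271 + (96 - 24*(-8)) = 1271 + (96 + 192) = 1271 + 288 = 1559)
-30657 + A = -30657 + 1559 = -29098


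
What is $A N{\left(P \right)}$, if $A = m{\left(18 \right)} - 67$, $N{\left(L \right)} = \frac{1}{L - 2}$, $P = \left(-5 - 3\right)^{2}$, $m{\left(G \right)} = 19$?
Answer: $- \frac{24}{31} \approx -0.77419$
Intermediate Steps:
$P = 64$ ($P = \left(-8\right)^{2} = 64$)
$N{\left(L \right)} = \frac{1}{-2 + L}$
$A = -48$ ($A = 19 - 67 = -48$)
$A N{\left(P \right)} = - \frac{48}{-2 + 64} = - \frac{48}{62} = \left(-48\right) \frac{1}{62} = - \frac{24}{31}$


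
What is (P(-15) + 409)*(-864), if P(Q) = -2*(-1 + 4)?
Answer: -348192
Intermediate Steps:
P(Q) = -6 (P(Q) = -2*3 = -6)
(P(-15) + 409)*(-864) = (-6 + 409)*(-864) = 403*(-864) = -348192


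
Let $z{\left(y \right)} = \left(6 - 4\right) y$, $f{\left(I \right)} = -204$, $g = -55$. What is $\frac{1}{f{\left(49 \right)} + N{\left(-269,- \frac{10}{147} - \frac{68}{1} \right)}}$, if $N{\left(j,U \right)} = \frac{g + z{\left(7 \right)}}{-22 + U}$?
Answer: $- \frac{13240}{2694933} \approx -0.0049129$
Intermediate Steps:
$z{\left(y \right)} = 2 y$
$N{\left(j,U \right)} = - \frac{41}{-22 + U}$ ($N{\left(j,U \right)} = \frac{-55 + 2 \cdot 7}{-22 + U} = \frac{-55 + 14}{-22 + U} = - \frac{41}{-22 + U}$)
$\frac{1}{f{\left(49 \right)} + N{\left(-269,- \frac{10}{147} - \frac{68}{1} \right)}} = \frac{1}{-204 - \frac{41}{-22 - \left(68 + \frac{10}{147}\right)}} = \frac{1}{-204 - \frac{41}{-22 - \frac{10006}{147}}} = \frac{1}{-204 - \frac{41}{- \frac{13240}{147}}} = \frac{1}{-204 - - \frac{6027}{13240}} = \frac{1}{-204 + \frac{6027}{13240}} = \frac{1}{- \frac{2694933}{13240}} = - \frac{13240}{2694933}$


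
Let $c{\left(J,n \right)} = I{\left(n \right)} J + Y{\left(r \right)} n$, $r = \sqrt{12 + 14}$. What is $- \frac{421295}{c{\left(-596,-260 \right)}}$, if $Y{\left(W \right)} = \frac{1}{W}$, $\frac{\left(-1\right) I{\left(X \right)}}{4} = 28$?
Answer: $- \frac{3515285480}{556978363} - \frac{2106475 \sqrt{26}}{2227913452} \approx -6.3162$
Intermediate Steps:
$r = \sqrt{26} \approx 5.099$
$I{\left(X \right)} = -112$ ($I{\left(X \right)} = \left(-4\right) 28 = -112$)
$c{\left(J,n \right)} = - 112 J + \frac{n \sqrt{26}}{26}$ ($c{\left(J,n \right)} = - 112 J + \frac{n}{\sqrt{26}} = - 112 J + \frac{\sqrt{26}}{26} n = - 112 J + \frac{n \sqrt{26}}{26}$)
$- \frac{421295}{c{\left(-596,-260 \right)}} = - \frac{421295}{\left(-112\right) \left(-596\right) + \frac{1}{26} \left(-260\right) \sqrt{26}} = - \frac{421295}{66752 - 10 \sqrt{26}}$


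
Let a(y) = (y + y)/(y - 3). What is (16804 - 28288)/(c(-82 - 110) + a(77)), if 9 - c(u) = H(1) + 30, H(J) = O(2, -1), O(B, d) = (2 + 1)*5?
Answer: 424908/1255 ≈ 338.57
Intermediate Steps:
O(B, d) = 15 (O(B, d) = 3*5 = 15)
H(J) = 15
a(y) = 2*y/(-3 + y) (a(y) = (2*y)/(-3 + y) = 2*y/(-3 + y))
c(u) = -36 (c(u) = 9 - (15 + 30) = 9 - 1*45 = 9 - 45 = -36)
(16804 - 28288)/(c(-82 - 110) + a(77)) = (16804 - 28288)/(-36 + 2*77/(-3 + 77)) = -11484/(-36 + 2*77/74) = -11484/(-36 + 2*77*(1/74)) = -11484/(-36 + 77/37) = -11484/(-1255/37) = -11484*(-37/1255) = 424908/1255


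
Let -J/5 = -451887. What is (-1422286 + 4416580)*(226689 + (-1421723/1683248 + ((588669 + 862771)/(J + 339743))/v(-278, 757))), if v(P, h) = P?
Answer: 103195843007804065512730353/152033375662504 ≈ 6.7877e+11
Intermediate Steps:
J = 2259435 (J = -5*(-451887) = 2259435)
(-1422286 + 4416580)*(226689 + (-1421723/1683248 + ((588669 + 862771)/(J + 339743))/v(-278, 757))) = (-1422286 + 4416580)*(226689 + (-1421723/1683248 + ((588669 + 862771)/(2259435 + 339743))/(-278))) = 2994294*(226689 + (-1421723*1/1683248 + (1451440/2599178)*(-1/278))) = 2994294*(226689 + (-1421723/1683248 + (1451440*(1/2599178))*(-1/278))) = 2994294*(226689 + (-1421723/1683248 + (725720/1299589)*(-1/278))) = 2994294*(226689 + (-1421723/1683248 - 362860/180642871)) = 2994294*(226689 - 257434907856013/304066751325008) = 2994294*(68928330356206882499/304066751325008) = 103195843007804065512730353/152033375662504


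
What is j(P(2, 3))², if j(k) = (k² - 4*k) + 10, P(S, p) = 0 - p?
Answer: 961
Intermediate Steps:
P(S, p) = -p
j(k) = 10 + k² - 4*k
j(P(2, 3))² = (10 + (-1*3)² - (-4)*3)² = (10 + (-3)² - 4*(-3))² = (10 + 9 + 12)² = 31² = 961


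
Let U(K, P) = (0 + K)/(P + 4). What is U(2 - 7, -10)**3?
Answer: 125/216 ≈ 0.57870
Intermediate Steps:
U(K, P) = K/(4 + P)
U(2 - 7, -10)**3 = ((2 - 7)/(4 - 10))**3 = (-5/(-6))**3 = (-5*(-1/6))**3 = (5/6)**3 = 125/216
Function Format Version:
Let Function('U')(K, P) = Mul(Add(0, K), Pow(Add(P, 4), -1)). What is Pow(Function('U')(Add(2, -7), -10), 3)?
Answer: Rational(125, 216) ≈ 0.57870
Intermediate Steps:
Function('U')(K, P) = Mul(K, Pow(Add(4, P), -1))
Pow(Function('U')(Add(2, -7), -10), 3) = Pow(Mul(Add(2, -7), Pow(Add(4, -10), -1)), 3) = Pow(Mul(-5, Pow(-6, -1)), 3) = Pow(Mul(-5, Rational(-1, 6)), 3) = Pow(Rational(5, 6), 3) = Rational(125, 216)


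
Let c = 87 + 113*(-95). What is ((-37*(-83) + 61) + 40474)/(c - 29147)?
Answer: -43606/39795 ≈ -1.0958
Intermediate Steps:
c = -10648 (c = 87 - 10735 = -10648)
((-37*(-83) + 61) + 40474)/(c - 29147) = ((-37*(-83) + 61) + 40474)/(-10648 - 29147) = ((3071 + 61) + 40474)/(-39795) = (3132 + 40474)*(-1/39795) = 43606*(-1/39795) = -43606/39795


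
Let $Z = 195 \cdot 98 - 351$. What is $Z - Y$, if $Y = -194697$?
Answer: $213456$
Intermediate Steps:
$Z = 18759$ ($Z = 19110 - 351 = 18759$)
$Z - Y = 18759 - -194697 = 18759 + 194697 = 213456$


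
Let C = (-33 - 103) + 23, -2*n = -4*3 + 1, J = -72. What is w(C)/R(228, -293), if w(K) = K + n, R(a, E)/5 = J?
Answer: 43/144 ≈ 0.29861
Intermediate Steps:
R(a, E) = -360 (R(a, E) = 5*(-72) = -360)
n = 11/2 (n = -(-4*3 + 1)/2 = -(-12 + 1)/2 = -1/2*(-11) = 11/2 ≈ 5.5000)
C = -113 (C = -136 + 23 = -113)
w(K) = 11/2 + K (w(K) = K + 11/2 = 11/2 + K)
w(C)/R(228, -293) = (11/2 - 113)/(-360) = -215/2*(-1/360) = 43/144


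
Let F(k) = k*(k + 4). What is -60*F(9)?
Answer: -7020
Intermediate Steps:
F(k) = k*(4 + k)
-60*F(9) = -540*(4 + 9) = -540*13 = -60*117 = -7020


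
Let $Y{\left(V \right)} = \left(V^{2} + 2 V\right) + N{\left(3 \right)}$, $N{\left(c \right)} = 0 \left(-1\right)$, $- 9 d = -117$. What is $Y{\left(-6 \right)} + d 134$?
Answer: $1766$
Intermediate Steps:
$d = 13$ ($d = \left(- \frac{1}{9}\right) \left(-117\right) = 13$)
$N{\left(c \right)} = 0$
$Y{\left(V \right)} = V^{2} + 2 V$ ($Y{\left(V \right)} = \left(V^{2} + 2 V\right) + 0 = V^{2} + 2 V$)
$Y{\left(-6 \right)} + d 134 = - 6 \left(2 - 6\right) + 13 \cdot 134 = \left(-6\right) \left(-4\right) + 1742 = 24 + 1742 = 1766$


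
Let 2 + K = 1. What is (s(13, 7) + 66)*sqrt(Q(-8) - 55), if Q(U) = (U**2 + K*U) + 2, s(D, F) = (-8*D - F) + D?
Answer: -32*sqrt(19) ≈ -139.48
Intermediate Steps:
s(D, F) = -F - 7*D (s(D, F) = (-F - 8*D) + D = -F - 7*D)
K = -1 (K = -2 + 1 = -1)
Q(U) = 2 + U**2 - U (Q(U) = (U**2 - U) + 2 = 2 + U**2 - U)
(s(13, 7) + 66)*sqrt(Q(-8) - 55) = ((-1*7 - 7*13) + 66)*sqrt((2 + (-8)**2 - 1*(-8)) - 55) = ((-7 - 91) + 66)*sqrt((2 + 64 + 8) - 55) = (-98 + 66)*sqrt(74 - 55) = -32*sqrt(19)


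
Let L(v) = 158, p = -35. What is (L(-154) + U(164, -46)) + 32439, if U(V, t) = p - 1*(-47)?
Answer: 32609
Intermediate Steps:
U(V, t) = 12 (U(V, t) = -35 - 1*(-47) = -35 + 47 = 12)
(L(-154) + U(164, -46)) + 32439 = (158 + 12) + 32439 = 170 + 32439 = 32609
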